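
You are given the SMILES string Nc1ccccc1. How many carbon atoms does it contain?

6

Count every carbon token in the SMILES (each C, including those in ring-closure positions and inside branches).
Carbon count: 6.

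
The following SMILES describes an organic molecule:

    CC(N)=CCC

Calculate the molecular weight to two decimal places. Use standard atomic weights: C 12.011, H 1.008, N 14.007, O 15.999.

85.15 g/mol

First, the molecular formula is C5H11N (counting implicit H from valence).
  C: 5 × 12.011 = 60.055
  H: 11 × 1.008 = 11.088
  N: 1 × 14.007 = 14.007
Sum: 5×12.011 + 11×1.008 + 1×14.007 = 85.150 → 85.15 g/mol.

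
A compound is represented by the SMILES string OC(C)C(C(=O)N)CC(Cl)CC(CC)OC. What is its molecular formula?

C11H22ClNO3

Walk through each heavy atom and fill implicit hydrogens from standard valence (C 4, N 3, O 2, S 2, halogen 1):
  atom 1: O, bond orders sum to 1 (valence 2) → 1 H
  atom 2: C, bond orders sum to 3 (valence 4) → 1 H
  atom 3: C, bond orders sum to 1 (valence 4) → 3 H
  atom 4: C, bond orders sum to 3 (valence 4) → 1 H
  atom 5: C, bond orders sum to 4 (valence 4) → 0 H
  atom 6: O, bond orders sum to 2 (valence 2) → 0 H
  atom 7: N, bond orders sum to 1 (valence 3) → 2 H
  atom 8: C, bond orders sum to 2 (valence 4) → 2 H
  atom 9: C, bond orders sum to 3 (valence 4) → 1 H
  atom 10: Cl (halogen, monovalent) → 0 H
  atom 11: C, bond orders sum to 2 (valence 4) → 2 H
  atom 12: C, bond orders sum to 3 (valence 4) → 1 H
  atom 13: C, bond orders sum to 2 (valence 4) → 2 H
  atom 14: C, bond orders sum to 1 (valence 4) → 3 H
  atom 15: O, bond orders sum to 2 (valence 2) → 0 H
  atom 16: C, bond orders sum to 1 (valence 4) → 3 H
Totals → C:11, H:22, Cl:1, N:1, O:3.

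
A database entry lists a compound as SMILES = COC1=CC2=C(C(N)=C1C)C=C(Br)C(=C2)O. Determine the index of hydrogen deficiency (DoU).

Molecular formula: C12H12BrNO2.
DoU = (2C + 2 + N − H − X) / 2, where X is the halogen count and O/S are ignored.
    = (2·12 + 2 + 1 − 12 − 1) / 2 = 14 / 2 = 7.

7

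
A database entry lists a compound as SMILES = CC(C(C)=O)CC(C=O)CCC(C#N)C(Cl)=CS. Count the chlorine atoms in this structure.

1

Scan the SMILES for Cl atoms (remember two-letter symbols like Cl and Br are single atoms).
Chlorine count: 1.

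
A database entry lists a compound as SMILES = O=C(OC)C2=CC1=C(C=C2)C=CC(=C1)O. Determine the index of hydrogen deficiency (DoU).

8

Molecular formula: C12H10O3.
DoU = (2C + 2 + N − H − X) / 2, where X is the halogen count and O/S are ignored.
    = (2·12 + 2 + 0 − 10 − 0) / 2 = 16 / 2 = 8.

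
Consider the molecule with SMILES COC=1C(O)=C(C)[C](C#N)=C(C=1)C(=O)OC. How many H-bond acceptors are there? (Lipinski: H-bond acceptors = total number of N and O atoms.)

N atoms: 1; O atoms: 4.
Lipinski HBA = 1 + 4 = 5.

5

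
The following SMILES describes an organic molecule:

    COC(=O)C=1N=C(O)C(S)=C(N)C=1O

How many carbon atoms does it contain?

7

Count every carbon token in the SMILES (each C, including those in ring-closure positions and inside branches).
Carbon count: 7.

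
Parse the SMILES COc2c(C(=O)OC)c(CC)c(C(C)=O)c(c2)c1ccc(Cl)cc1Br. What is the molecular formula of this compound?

C19H18BrClO4

Walk through each heavy atom and fill implicit hydrogens from standard valence (C 4, N 3, O 2, S 2, halogen 1); for lowercase aromatic atoms, an aromatic c carries 1 H when it has two neighbours and 0 H with three, and aromatic n carries 0 H:
  atom 1: C, bond orders sum to 1 (valence 4) → 3 H
  atom 2: O, bond orders sum to 2 (valence 2) → 0 H
  atom 3: aromatic c, 3 neighbours → 0 H
  atom 4: aromatic c, 3 neighbours → 0 H
  atom 5: C, bond orders sum to 4 (valence 4) → 0 H
  atom 6: O, bond orders sum to 2 (valence 2) → 0 H
  atom 7: O, bond orders sum to 2 (valence 2) → 0 H
  atom 8: C, bond orders sum to 1 (valence 4) → 3 H
  atom 9: aromatic c, 3 neighbours → 0 H
  atom 10: C, bond orders sum to 2 (valence 4) → 2 H
  atom 11: C, bond orders sum to 1 (valence 4) → 3 H
  atom 12: aromatic c, 3 neighbours → 0 H
  atom 13: C, bond orders sum to 4 (valence 4) → 0 H
  atom 14: C, bond orders sum to 1 (valence 4) → 3 H
  atom 15: O, bond orders sum to 2 (valence 2) → 0 H
  atom 16: aromatic c, 3 neighbours → 0 H
  atom 17: aromatic c, 2 neighbours → 1 H
  atom 18: aromatic c, 3 neighbours → 0 H
  atom 19: aromatic c, 2 neighbours → 1 H
  atom 20: aromatic c, 2 neighbours → 1 H
  atom 21: aromatic c, 3 neighbours → 0 H
  atom 22: Cl (halogen, monovalent) → 0 H
  atom 23: aromatic c, 2 neighbours → 1 H
  atom 24: aromatic c, 3 neighbours → 0 H
  atom 25: Br (halogen, monovalent) → 0 H
Totals → C:19, H:18, Br:1, Cl:1, O:4.
In Hill order: C19H18BrClO4.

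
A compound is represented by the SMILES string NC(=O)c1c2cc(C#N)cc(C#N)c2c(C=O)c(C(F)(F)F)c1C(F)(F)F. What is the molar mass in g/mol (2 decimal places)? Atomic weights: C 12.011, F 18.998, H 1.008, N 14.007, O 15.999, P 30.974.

385.22 g/mol

First, the molecular formula is C16H5F6N3O2 (counting implicit H from valence).
  C: 16 × 12.011 = 192.176
  F: 6 × 18.998 = 113.988
  H: 5 × 1.008 = 5.040
  N: 3 × 14.007 = 42.021
  O: 2 × 15.999 = 31.998
Sum: 16×12.011 + 6×18.998 + 5×1.008 + 3×14.007 + 2×15.999 = 385.223 → 385.22 g/mol.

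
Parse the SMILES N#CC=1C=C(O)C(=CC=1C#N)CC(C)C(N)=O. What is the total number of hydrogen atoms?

11

Walk through each heavy atom and fill implicit hydrogens from standard valence (C 4, N 3, O 2, S 2, halogen 1):
  atom 1: N, bond orders sum to 3 (valence 3) → 0 H
  atom 2: C, bond orders sum to 4 (valence 4) → 0 H
  atom 3: C, bond orders sum to 4 (valence 4) → 0 H
  atom 4: C, bond orders sum to 3 (valence 4) → 1 H
  atom 5: C, bond orders sum to 4 (valence 4) → 0 H
  atom 6: O, bond orders sum to 1 (valence 2) → 1 H
  atom 7: C, bond orders sum to 4 (valence 4) → 0 H
  atom 8: C, bond orders sum to 3 (valence 4) → 1 H
  atom 9: C, bond orders sum to 4 (valence 4) → 0 H
  atom 10: C, bond orders sum to 4 (valence 4) → 0 H
  atom 11: N, bond orders sum to 3 (valence 3) → 0 H
  atom 12: C, bond orders sum to 2 (valence 4) → 2 H
  atom 13: C, bond orders sum to 3 (valence 4) → 1 H
  atom 14: C, bond orders sum to 1 (valence 4) → 3 H
  atom 15: C, bond orders sum to 4 (valence 4) → 0 H
  atom 16: N, bond orders sum to 1 (valence 3) → 2 H
  atom 17: O, bond orders sum to 2 (valence 2) → 0 H
Total hydrogens: 11.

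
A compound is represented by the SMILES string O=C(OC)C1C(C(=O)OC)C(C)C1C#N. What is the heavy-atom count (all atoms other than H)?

Every atom symbol written in the SMILES (organic subset) is one heavy atom; implicit H are not written.
Heavy atoms by element → C:10, N:1, O:4.
Total: 15.

15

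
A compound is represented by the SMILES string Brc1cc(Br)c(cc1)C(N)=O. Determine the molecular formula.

Walk through each heavy atom and fill implicit hydrogens from standard valence (C 4, N 3, O 2, S 2, halogen 1); for lowercase aromatic atoms, an aromatic c carries 1 H when it has two neighbours and 0 H with three, and aromatic n carries 0 H:
  atom 1: Br (halogen, monovalent) → 0 H
  atom 2: aromatic c, 3 neighbours → 0 H
  atom 3: aromatic c, 2 neighbours → 1 H
  atom 4: aromatic c, 3 neighbours → 0 H
  atom 5: Br (halogen, monovalent) → 0 H
  atom 6: aromatic c, 3 neighbours → 0 H
  atom 7: aromatic c, 2 neighbours → 1 H
  atom 8: aromatic c, 2 neighbours → 1 H
  atom 9: C, bond orders sum to 4 (valence 4) → 0 H
  atom 10: N, bond orders sum to 1 (valence 3) → 2 H
  atom 11: O, bond orders sum to 2 (valence 2) → 0 H
Totals → C:7, H:5, Br:2, N:1, O:1.

C7H5Br2NO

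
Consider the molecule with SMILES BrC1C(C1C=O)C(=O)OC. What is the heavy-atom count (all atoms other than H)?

10

Every atom symbol written in the SMILES (organic subset) is one heavy atom; implicit H are not written.
Heavy atoms by element → Br:1, C:6, O:3.
Total: 10.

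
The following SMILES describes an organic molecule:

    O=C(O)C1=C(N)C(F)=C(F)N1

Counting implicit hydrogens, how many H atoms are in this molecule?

4

Walk through each heavy atom and fill implicit hydrogens from standard valence (C 4, N 3, O 2, S 2, halogen 1):
  atom 1: O, bond orders sum to 2 (valence 2) → 0 H
  atom 2: C, bond orders sum to 4 (valence 4) → 0 H
  atom 3: O, bond orders sum to 1 (valence 2) → 1 H
  atom 4: C, bond orders sum to 4 (valence 4) → 0 H
  atom 5: C, bond orders sum to 4 (valence 4) → 0 H
  atom 6: N, bond orders sum to 1 (valence 3) → 2 H
  atom 7: C, bond orders sum to 4 (valence 4) → 0 H
  atom 8: F (halogen, monovalent) → 0 H
  atom 9: C, bond orders sum to 4 (valence 4) → 0 H
  atom 10: F (halogen, monovalent) → 0 H
  atom 11: N, bond orders sum to 2 (valence 3) → 1 H
Total hydrogens: 4.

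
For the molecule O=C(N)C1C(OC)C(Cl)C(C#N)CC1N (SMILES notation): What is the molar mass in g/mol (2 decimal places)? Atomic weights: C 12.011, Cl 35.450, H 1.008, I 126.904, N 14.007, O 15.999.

231.68 g/mol

First, the molecular formula is C9H14ClN3O2 (counting implicit H from valence).
  C: 9 × 12.011 = 108.099
  Cl: 1 × 35.450 = 35.450
  H: 14 × 1.008 = 14.112
  N: 3 × 14.007 = 42.021
  O: 2 × 15.999 = 31.998
Sum: 9×12.011 + 1×35.450 + 14×1.008 + 3×14.007 + 2×15.999 = 231.680 → 231.68 g/mol.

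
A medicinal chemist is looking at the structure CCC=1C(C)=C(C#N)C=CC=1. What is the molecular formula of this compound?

C10H11N

Walk through each heavy atom and fill implicit hydrogens from standard valence (C 4, N 3, O 2, S 2, halogen 1):
  atom 1: C, bond orders sum to 1 (valence 4) → 3 H
  atom 2: C, bond orders sum to 2 (valence 4) → 2 H
  atom 3: C, bond orders sum to 4 (valence 4) → 0 H
  atom 4: C, bond orders sum to 4 (valence 4) → 0 H
  atom 5: C, bond orders sum to 1 (valence 4) → 3 H
  atom 6: C, bond orders sum to 4 (valence 4) → 0 H
  atom 7: C, bond orders sum to 4 (valence 4) → 0 H
  atom 8: N, bond orders sum to 3 (valence 3) → 0 H
  atom 9: C, bond orders sum to 3 (valence 4) → 1 H
  atom 10: C, bond orders sum to 3 (valence 4) → 1 H
  atom 11: C, bond orders sum to 3 (valence 4) → 1 H
Totals → C:10, H:11, N:1.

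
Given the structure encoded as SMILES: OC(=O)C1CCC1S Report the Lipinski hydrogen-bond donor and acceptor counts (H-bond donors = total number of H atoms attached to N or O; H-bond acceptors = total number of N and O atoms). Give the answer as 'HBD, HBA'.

Donors: find every N or O and count the H atoms it carries.
  atom 1 (O): bond orders sum to 1 → 1 H
  atom 3 (O): bond orders sum to 2 → 0 H
Lipinski HBD = 1.
Acceptors: N atoms = 0, O atoms = 2 → HBA = 2.

1, 2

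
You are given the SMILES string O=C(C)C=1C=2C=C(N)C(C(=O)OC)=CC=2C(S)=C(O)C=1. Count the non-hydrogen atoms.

20

Every atom symbol written in the SMILES (organic subset) is one heavy atom; implicit H are not written.
Heavy atoms by element → C:14, N:1, O:4, S:1.
Total: 20.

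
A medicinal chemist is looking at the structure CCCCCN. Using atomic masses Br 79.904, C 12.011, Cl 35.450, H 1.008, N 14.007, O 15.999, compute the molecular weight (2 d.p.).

First, the molecular formula is C5H13N (counting implicit H from valence).
  C: 5 × 12.011 = 60.055
  H: 13 × 1.008 = 13.104
  N: 1 × 14.007 = 14.007
Sum: 5×12.011 + 13×1.008 + 1×14.007 = 87.166 → 87.17 g/mol.

87.17 g/mol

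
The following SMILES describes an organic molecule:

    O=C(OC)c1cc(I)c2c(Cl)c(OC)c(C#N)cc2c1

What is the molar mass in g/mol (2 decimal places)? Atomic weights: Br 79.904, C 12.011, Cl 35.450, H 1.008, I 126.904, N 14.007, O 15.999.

First, the molecular formula is C14H9ClINO3 (counting implicit H from valence).
  C: 14 × 12.011 = 168.154
  Cl: 1 × 35.450 = 35.450
  H: 9 × 1.008 = 9.072
  I: 1 × 126.904 = 126.904
  N: 1 × 14.007 = 14.007
  O: 3 × 15.999 = 47.997
Sum: 14×12.011 + 1×35.450 + 9×1.008 + 1×126.904 + 1×14.007 + 3×15.999 = 401.584 → 401.58 g/mol.

401.58 g/mol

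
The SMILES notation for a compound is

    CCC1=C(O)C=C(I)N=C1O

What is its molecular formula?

C7H8INO2

Walk through each heavy atom and fill implicit hydrogens from standard valence (C 4, N 3, O 2, S 2, halogen 1):
  atom 1: C, bond orders sum to 1 (valence 4) → 3 H
  atom 2: C, bond orders sum to 2 (valence 4) → 2 H
  atom 3: C, bond orders sum to 4 (valence 4) → 0 H
  atom 4: C, bond orders sum to 4 (valence 4) → 0 H
  atom 5: O, bond orders sum to 1 (valence 2) → 1 H
  atom 6: C, bond orders sum to 3 (valence 4) → 1 H
  atom 7: C, bond orders sum to 4 (valence 4) → 0 H
  atom 8: I (halogen, monovalent) → 0 H
  atom 9: N, bond orders sum to 3 (valence 3) → 0 H
  atom 10: C, bond orders sum to 4 (valence 4) → 0 H
  atom 11: O, bond orders sum to 1 (valence 2) → 1 H
Totals → C:7, H:8, I:1, N:1, O:2.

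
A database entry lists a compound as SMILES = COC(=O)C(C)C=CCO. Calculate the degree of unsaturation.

Molecular formula: C7H12O3.
DoU = (2C + 2 + N − H − X) / 2, where X is the halogen count and O/S are ignored.
    = (2·7 + 2 + 0 − 12 − 0) / 2 = 4 / 2 = 2.

2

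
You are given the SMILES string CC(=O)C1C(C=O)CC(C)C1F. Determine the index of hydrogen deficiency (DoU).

3

Degree of unsaturation = (number of rings) + (number of π bonds).
Ring closures in the SMILES: 1.
π bonds: 2 double bonds (each 1 DoU) → 2 DoU from unsaturation.
Total DoU = 1 + 2 = 3.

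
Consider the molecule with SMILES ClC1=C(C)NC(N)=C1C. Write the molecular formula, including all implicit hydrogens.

Walk through each heavy atom and fill implicit hydrogens from standard valence (C 4, N 3, O 2, S 2, halogen 1):
  atom 1: Cl (halogen, monovalent) → 0 H
  atom 2: C, bond orders sum to 4 (valence 4) → 0 H
  atom 3: C, bond orders sum to 4 (valence 4) → 0 H
  atom 4: C, bond orders sum to 1 (valence 4) → 3 H
  atom 5: N, bond orders sum to 2 (valence 3) → 1 H
  atom 6: C, bond orders sum to 4 (valence 4) → 0 H
  atom 7: N, bond orders sum to 1 (valence 3) → 2 H
  atom 8: C, bond orders sum to 4 (valence 4) → 0 H
  atom 9: C, bond orders sum to 1 (valence 4) → 3 H
Totals → C:6, H:9, Cl:1, N:2.

C6H9ClN2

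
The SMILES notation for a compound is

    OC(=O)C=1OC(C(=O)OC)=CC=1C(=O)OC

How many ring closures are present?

In SMILES, each pair of matching ring-closure digits denotes one ring-closing bond; the number of such bonds equals the number of independent rings.
Ring-closure bonds here: 1.

1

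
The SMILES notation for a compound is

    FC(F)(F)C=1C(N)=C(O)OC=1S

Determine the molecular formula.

C5H4F3NO2S

Walk through each heavy atom and fill implicit hydrogens from standard valence (C 4, N 3, O 2, S 2, halogen 1):
  atom 1: F (halogen, monovalent) → 0 H
  atom 2: C, bond orders sum to 4 (valence 4) → 0 H
  atom 3: F (halogen, monovalent) → 0 H
  atom 4: F (halogen, monovalent) → 0 H
  atom 5: C, bond orders sum to 4 (valence 4) → 0 H
  atom 6: C, bond orders sum to 4 (valence 4) → 0 H
  atom 7: N, bond orders sum to 1 (valence 3) → 2 H
  atom 8: C, bond orders sum to 4 (valence 4) → 0 H
  atom 9: O, bond orders sum to 1 (valence 2) → 1 H
  atom 10: O, bond orders sum to 2 (valence 2) → 0 H
  atom 11: C, bond orders sum to 4 (valence 4) → 0 H
  atom 12: S, bond orders sum to 1 (valence 2) → 1 H
Totals → C:5, H:4, F:3, N:1, O:2, S:1.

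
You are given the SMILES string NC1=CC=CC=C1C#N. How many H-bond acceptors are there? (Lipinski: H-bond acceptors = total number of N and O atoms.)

N atoms: 2; O atoms: 0.
Lipinski HBA = 2 + 0 = 2.

2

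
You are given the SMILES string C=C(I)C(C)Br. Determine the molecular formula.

Walk through each heavy atom and fill implicit hydrogens from standard valence (C 4, N 3, O 2, S 2, halogen 1):
  atom 1: C, bond orders sum to 2 (valence 4) → 2 H
  atom 2: C, bond orders sum to 4 (valence 4) → 0 H
  atom 3: I (halogen, monovalent) → 0 H
  atom 4: C, bond orders sum to 3 (valence 4) → 1 H
  atom 5: C, bond orders sum to 1 (valence 4) → 3 H
  atom 6: Br (halogen, monovalent) → 0 H
Totals → C:4, H:6, Br:1, I:1.

C4H6BrI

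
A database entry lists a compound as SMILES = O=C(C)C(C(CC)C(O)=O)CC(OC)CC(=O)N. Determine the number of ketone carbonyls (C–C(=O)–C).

The ketone motif appears at heavy-atom position 2 in the SMILES.
Other groups present: 1 amide, 1 carboxylic acid, 1 ether.
Ketone count: 1.

1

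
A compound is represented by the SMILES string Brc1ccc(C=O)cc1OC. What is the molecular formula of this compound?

C8H7BrO2

Walk through each heavy atom and fill implicit hydrogens from standard valence (C 4, N 3, O 2, S 2, halogen 1); for lowercase aromatic atoms, an aromatic c carries 1 H when it has two neighbours and 0 H with three, and aromatic n carries 0 H:
  atom 1: Br (halogen, monovalent) → 0 H
  atom 2: aromatic c, 3 neighbours → 0 H
  atom 3: aromatic c, 2 neighbours → 1 H
  atom 4: aromatic c, 2 neighbours → 1 H
  atom 5: aromatic c, 3 neighbours → 0 H
  atom 6: C, bond orders sum to 3 (valence 4) → 1 H
  atom 7: O, bond orders sum to 2 (valence 2) → 0 H
  atom 8: aromatic c, 2 neighbours → 1 H
  atom 9: aromatic c, 3 neighbours → 0 H
  atom 10: O, bond orders sum to 2 (valence 2) → 0 H
  atom 11: C, bond orders sum to 1 (valence 4) → 3 H
Totals → C:8, H:7, Br:1, O:2.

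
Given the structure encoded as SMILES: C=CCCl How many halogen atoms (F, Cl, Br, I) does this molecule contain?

Halogen atoms appear at heavy-atom position 4 (1×Cl).
Other groups present: 1 alkene.
Halogen count: 1.

1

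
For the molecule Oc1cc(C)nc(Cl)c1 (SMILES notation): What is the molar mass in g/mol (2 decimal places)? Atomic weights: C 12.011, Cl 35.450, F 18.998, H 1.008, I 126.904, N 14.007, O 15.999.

143.57 g/mol

First, the molecular formula is C6H6ClNO (counting implicit H from valence).
  C: 6 × 12.011 = 72.066
  Cl: 1 × 35.450 = 35.450
  H: 6 × 1.008 = 6.048
  N: 1 × 14.007 = 14.007
  O: 1 × 15.999 = 15.999
Sum: 6×12.011 + 1×35.450 + 6×1.008 + 1×14.007 + 1×15.999 = 143.570 → 143.57 g/mol.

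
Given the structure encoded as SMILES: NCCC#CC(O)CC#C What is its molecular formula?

C8H11NO

Walk through each heavy atom and fill implicit hydrogens from standard valence (C 4, N 3, O 2, S 2, halogen 1):
  atom 1: N, bond orders sum to 1 (valence 3) → 2 H
  atom 2: C, bond orders sum to 2 (valence 4) → 2 H
  atom 3: C, bond orders sum to 2 (valence 4) → 2 H
  atom 4: C, bond orders sum to 4 (valence 4) → 0 H
  atom 5: C, bond orders sum to 4 (valence 4) → 0 H
  atom 6: C, bond orders sum to 3 (valence 4) → 1 H
  atom 7: O, bond orders sum to 1 (valence 2) → 1 H
  atom 8: C, bond orders sum to 2 (valence 4) → 2 H
  atom 9: C, bond orders sum to 4 (valence 4) → 0 H
  atom 10: C, bond orders sum to 3 (valence 4) → 1 H
Totals → C:8, H:11, N:1, O:1.
In Hill order: C8H11NO.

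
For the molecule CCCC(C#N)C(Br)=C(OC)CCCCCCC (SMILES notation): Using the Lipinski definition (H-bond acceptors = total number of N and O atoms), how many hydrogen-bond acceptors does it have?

2

N atoms: 1; O atoms: 1.
Lipinski HBA = 1 + 1 = 2.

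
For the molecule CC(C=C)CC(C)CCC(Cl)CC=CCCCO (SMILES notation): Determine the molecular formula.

C16H29ClO

Walk through each heavy atom and fill implicit hydrogens from standard valence (C 4, N 3, O 2, S 2, halogen 1):
  atom 1: C, bond orders sum to 1 (valence 4) → 3 H
  atom 2: C, bond orders sum to 3 (valence 4) → 1 H
  atom 3: C, bond orders sum to 3 (valence 4) → 1 H
  atom 4: C, bond orders sum to 2 (valence 4) → 2 H
  atom 5: C, bond orders sum to 2 (valence 4) → 2 H
  atom 6: C, bond orders sum to 3 (valence 4) → 1 H
  atom 7: C, bond orders sum to 1 (valence 4) → 3 H
  atom 8: C, bond orders sum to 2 (valence 4) → 2 H
  atom 9: C, bond orders sum to 2 (valence 4) → 2 H
  atom 10: C, bond orders sum to 3 (valence 4) → 1 H
  atom 11: Cl (halogen, monovalent) → 0 H
  atom 12: C, bond orders sum to 2 (valence 4) → 2 H
  atom 13: C, bond orders sum to 3 (valence 4) → 1 H
  atom 14: C, bond orders sum to 3 (valence 4) → 1 H
  atom 15: C, bond orders sum to 2 (valence 4) → 2 H
  atom 16: C, bond orders sum to 2 (valence 4) → 2 H
  atom 17: C, bond orders sum to 2 (valence 4) → 2 H
  atom 18: O, bond orders sum to 1 (valence 2) → 1 H
Totals → C:16, H:29, Cl:1, O:1.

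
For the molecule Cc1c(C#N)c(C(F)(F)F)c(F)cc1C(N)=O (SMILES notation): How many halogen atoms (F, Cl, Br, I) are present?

4

Halogen atoms appear at heavy-atom positions 8, 9, 10, 12 (4×F).
Other groups present: 1 amide, 1 nitrile.
Halogen count: 4.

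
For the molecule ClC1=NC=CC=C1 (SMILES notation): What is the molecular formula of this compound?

Walk through each heavy atom and fill implicit hydrogens from standard valence (C 4, N 3, O 2, S 2, halogen 1):
  atom 1: Cl (halogen, monovalent) → 0 H
  atom 2: C, bond orders sum to 4 (valence 4) → 0 H
  atom 3: N, bond orders sum to 3 (valence 3) → 0 H
  atom 4: C, bond orders sum to 3 (valence 4) → 1 H
  atom 5: C, bond orders sum to 3 (valence 4) → 1 H
  atom 6: C, bond orders sum to 3 (valence 4) → 1 H
  atom 7: C, bond orders sum to 3 (valence 4) → 1 H
Totals → C:5, H:4, Cl:1, N:1.
In Hill order: C5H4ClN.

C5H4ClN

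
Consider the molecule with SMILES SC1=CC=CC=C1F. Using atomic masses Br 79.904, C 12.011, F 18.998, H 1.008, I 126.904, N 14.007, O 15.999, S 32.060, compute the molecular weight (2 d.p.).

128.16 g/mol

First, the molecular formula is C6H5FS (counting implicit H from valence).
  C: 6 × 12.011 = 72.066
  F: 1 × 18.998 = 18.998
  H: 5 × 1.008 = 5.040
  S: 1 × 32.060 = 32.060
Sum: 6×12.011 + 1×18.998 + 5×1.008 + 1×32.060 = 128.164 → 128.16 g/mol.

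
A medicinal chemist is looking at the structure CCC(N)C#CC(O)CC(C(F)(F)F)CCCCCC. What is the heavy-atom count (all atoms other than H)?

Every atom symbol written in the SMILES (organic subset) is one heavy atom; implicit H are not written.
Heavy atoms by element → C:15, F:3, N:1, O:1.
Total: 20.

20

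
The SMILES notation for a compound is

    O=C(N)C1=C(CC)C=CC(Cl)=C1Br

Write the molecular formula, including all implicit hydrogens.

C9H9BrClNO

Walk through each heavy atom and fill implicit hydrogens from standard valence (C 4, N 3, O 2, S 2, halogen 1):
  atom 1: O, bond orders sum to 2 (valence 2) → 0 H
  atom 2: C, bond orders sum to 4 (valence 4) → 0 H
  atom 3: N, bond orders sum to 1 (valence 3) → 2 H
  atom 4: C, bond orders sum to 4 (valence 4) → 0 H
  atom 5: C, bond orders sum to 4 (valence 4) → 0 H
  atom 6: C, bond orders sum to 2 (valence 4) → 2 H
  atom 7: C, bond orders sum to 1 (valence 4) → 3 H
  atom 8: C, bond orders sum to 3 (valence 4) → 1 H
  atom 9: C, bond orders sum to 3 (valence 4) → 1 H
  atom 10: C, bond orders sum to 4 (valence 4) → 0 H
  atom 11: Cl (halogen, monovalent) → 0 H
  atom 12: C, bond orders sum to 4 (valence 4) → 0 H
  atom 13: Br (halogen, monovalent) → 0 H
Totals → C:9, H:9, Br:1, Cl:1, N:1, O:1.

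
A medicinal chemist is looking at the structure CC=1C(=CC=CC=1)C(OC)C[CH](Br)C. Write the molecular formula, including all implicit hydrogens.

C12H17BrO

Walk through each heavy atom and fill implicit hydrogens from standard valence (C 4, N 3, O 2, S 2, halogen 1):
  atom 1: C, bond orders sum to 1 (valence 4) → 3 H
  atom 2: C, bond orders sum to 4 (valence 4) → 0 H
  atom 3: C, bond orders sum to 4 (valence 4) → 0 H
  atom 4: C, bond orders sum to 3 (valence 4) → 1 H
  atom 5: C, bond orders sum to 3 (valence 4) → 1 H
  atom 6: C, bond orders sum to 3 (valence 4) → 1 H
  atom 7: C, bond orders sum to 3 (valence 4) → 1 H
  atom 8: C, bond orders sum to 3 (valence 4) → 1 H
  atom 9: O, bond orders sum to 2 (valence 2) → 0 H
  atom 10: C, bond orders sum to 1 (valence 4) → 3 H
  atom 11: C, bond orders sum to 2 (valence 4) → 2 H
  atom 12: C with explicit H count 1
  atom 13: Br (halogen, monovalent) → 0 H
  atom 14: C, bond orders sum to 1 (valence 4) → 3 H
Totals → C:12, H:17, Br:1, O:1.
In Hill order: C12H17BrO.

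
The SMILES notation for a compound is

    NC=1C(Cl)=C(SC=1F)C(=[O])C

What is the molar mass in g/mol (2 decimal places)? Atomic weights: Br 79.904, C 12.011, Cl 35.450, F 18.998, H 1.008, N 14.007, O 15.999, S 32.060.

First, the molecular formula is C6H5ClFNOS (counting implicit H from valence).
  C: 6 × 12.011 = 72.066
  Cl: 1 × 35.450 = 35.450
  F: 1 × 18.998 = 18.998
  H: 5 × 1.008 = 5.040
  N: 1 × 14.007 = 14.007
  O: 1 × 15.999 = 15.999
  S: 1 × 32.060 = 32.060
Sum: 6×12.011 + 1×35.450 + 1×18.998 + 5×1.008 + 1×14.007 + 1×15.999 + 1×32.060 = 193.620 → 193.62 g/mol.

193.62 g/mol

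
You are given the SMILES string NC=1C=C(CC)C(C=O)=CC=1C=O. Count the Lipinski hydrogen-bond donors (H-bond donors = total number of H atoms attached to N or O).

2

Donors: find every N or O and count the H atoms it carries.
  atom 1 (N): bond orders sum to 1 → 2 H
  atom 9 (O): bond orders sum to 2 → 0 H
  atom 13 (O): bond orders sum to 2 → 0 H
Lipinski HBD = 2.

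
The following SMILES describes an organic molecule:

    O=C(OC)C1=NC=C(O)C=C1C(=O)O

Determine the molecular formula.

Walk through each heavy atom and fill implicit hydrogens from standard valence (C 4, N 3, O 2, S 2, halogen 1):
  atom 1: O, bond orders sum to 2 (valence 2) → 0 H
  atom 2: C, bond orders sum to 4 (valence 4) → 0 H
  atom 3: O, bond orders sum to 2 (valence 2) → 0 H
  atom 4: C, bond orders sum to 1 (valence 4) → 3 H
  atom 5: C, bond orders sum to 4 (valence 4) → 0 H
  atom 6: N, bond orders sum to 3 (valence 3) → 0 H
  atom 7: C, bond orders sum to 3 (valence 4) → 1 H
  atom 8: C, bond orders sum to 4 (valence 4) → 0 H
  atom 9: O, bond orders sum to 1 (valence 2) → 1 H
  atom 10: C, bond orders sum to 3 (valence 4) → 1 H
  atom 11: C, bond orders sum to 4 (valence 4) → 0 H
  atom 12: C, bond orders sum to 4 (valence 4) → 0 H
  atom 13: O, bond orders sum to 2 (valence 2) → 0 H
  atom 14: O, bond orders sum to 1 (valence 2) → 1 H
Totals → C:8, H:7, N:1, O:5.
In Hill order: C8H7NO5.

C8H7NO5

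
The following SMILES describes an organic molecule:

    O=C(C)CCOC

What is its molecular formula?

C5H10O2

Walk through each heavy atom and fill implicit hydrogens from standard valence (C 4, N 3, O 2, S 2, halogen 1):
  atom 1: O, bond orders sum to 2 (valence 2) → 0 H
  atom 2: C, bond orders sum to 4 (valence 4) → 0 H
  atom 3: C, bond orders sum to 1 (valence 4) → 3 H
  atom 4: C, bond orders sum to 2 (valence 4) → 2 H
  atom 5: C, bond orders sum to 2 (valence 4) → 2 H
  atom 6: O, bond orders sum to 2 (valence 2) → 0 H
  atom 7: C, bond orders sum to 1 (valence 4) → 3 H
Totals → C:5, H:10, O:2.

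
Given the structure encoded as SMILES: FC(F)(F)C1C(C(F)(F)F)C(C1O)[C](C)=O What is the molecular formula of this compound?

C8H8F6O2

Walk through each heavy atom and fill implicit hydrogens from standard valence (C 4, N 3, O 2, S 2, halogen 1):
  atom 1: F (halogen, monovalent) → 0 H
  atom 2: C, bond orders sum to 4 (valence 4) → 0 H
  atom 3: F (halogen, monovalent) → 0 H
  atom 4: F (halogen, monovalent) → 0 H
  atom 5: C, bond orders sum to 3 (valence 4) → 1 H
  atom 6: C, bond orders sum to 3 (valence 4) → 1 H
  atom 7: C, bond orders sum to 4 (valence 4) → 0 H
  atom 8: F (halogen, monovalent) → 0 H
  atom 9: F (halogen, monovalent) → 0 H
  atom 10: F (halogen, monovalent) → 0 H
  atom 11: C, bond orders sum to 3 (valence 4) → 1 H
  atom 12: C, bond orders sum to 3 (valence 4) → 1 H
  atom 13: O, bond orders sum to 1 (valence 2) → 1 H
  atom 14: C with explicit H count 0
  atom 15: C, bond orders sum to 1 (valence 4) → 3 H
  atom 16: O, bond orders sum to 2 (valence 2) → 0 H
Totals → C:8, H:8, F:6, O:2.
In Hill order: C8H8F6O2.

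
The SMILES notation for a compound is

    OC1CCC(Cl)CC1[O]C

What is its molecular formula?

C7H13ClO2

Walk through each heavy atom and fill implicit hydrogens from standard valence (C 4, N 3, O 2, S 2, halogen 1):
  atom 1: O, bond orders sum to 1 (valence 2) → 1 H
  atom 2: C, bond orders sum to 3 (valence 4) → 1 H
  atom 3: C, bond orders sum to 2 (valence 4) → 2 H
  atom 4: C, bond orders sum to 2 (valence 4) → 2 H
  atom 5: C, bond orders sum to 3 (valence 4) → 1 H
  atom 6: Cl (halogen, monovalent) → 0 H
  atom 7: C, bond orders sum to 2 (valence 4) → 2 H
  atom 8: C, bond orders sum to 3 (valence 4) → 1 H
  atom 9: O with explicit H count 0
  atom 10: C, bond orders sum to 1 (valence 4) → 3 H
Totals → C:7, H:13, Cl:1, O:2.
In Hill order: C7H13ClO2.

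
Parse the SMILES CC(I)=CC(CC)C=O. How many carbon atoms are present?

Count every carbon token in the SMILES (each C, including those in ring-closure positions and inside branches).
Carbon count: 7.

7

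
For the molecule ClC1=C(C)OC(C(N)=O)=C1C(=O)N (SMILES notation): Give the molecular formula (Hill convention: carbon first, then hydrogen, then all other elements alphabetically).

C7H7ClN2O3

Walk through each heavy atom and fill implicit hydrogens from standard valence (C 4, N 3, O 2, S 2, halogen 1):
  atom 1: Cl (halogen, monovalent) → 0 H
  atom 2: C, bond orders sum to 4 (valence 4) → 0 H
  atom 3: C, bond orders sum to 4 (valence 4) → 0 H
  atom 4: C, bond orders sum to 1 (valence 4) → 3 H
  atom 5: O, bond orders sum to 2 (valence 2) → 0 H
  atom 6: C, bond orders sum to 4 (valence 4) → 0 H
  atom 7: C, bond orders sum to 4 (valence 4) → 0 H
  atom 8: N, bond orders sum to 1 (valence 3) → 2 H
  atom 9: O, bond orders sum to 2 (valence 2) → 0 H
  atom 10: C, bond orders sum to 4 (valence 4) → 0 H
  atom 11: C, bond orders sum to 4 (valence 4) → 0 H
  atom 12: O, bond orders sum to 2 (valence 2) → 0 H
  atom 13: N, bond orders sum to 1 (valence 3) → 2 H
Totals → C:7, H:7, Cl:1, N:2, O:3.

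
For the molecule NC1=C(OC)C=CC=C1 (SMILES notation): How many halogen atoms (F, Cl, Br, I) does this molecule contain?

Scan the SMILES for the halogen motif — none present.
Groups that are present: 1 ether, 1 primary amine.

0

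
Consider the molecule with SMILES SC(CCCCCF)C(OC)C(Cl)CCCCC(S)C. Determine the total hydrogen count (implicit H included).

30

Walk through each heavy atom and fill implicit hydrogens from standard valence (C 4, N 3, O 2, S 2, halogen 1):
  atom 1: S, bond orders sum to 1 (valence 2) → 1 H
  atom 2: C, bond orders sum to 3 (valence 4) → 1 H
  atom 3: C, bond orders sum to 2 (valence 4) → 2 H
  atom 4: C, bond orders sum to 2 (valence 4) → 2 H
  atom 5: C, bond orders sum to 2 (valence 4) → 2 H
  atom 6: C, bond orders sum to 2 (valence 4) → 2 H
  atom 7: C, bond orders sum to 2 (valence 4) → 2 H
  atom 8: F (halogen, monovalent) → 0 H
  atom 9: C, bond orders sum to 3 (valence 4) → 1 H
  atom 10: O, bond orders sum to 2 (valence 2) → 0 H
  atom 11: C, bond orders sum to 1 (valence 4) → 3 H
  atom 12: C, bond orders sum to 3 (valence 4) → 1 H
  atom 13: Cl (halogen, monovalent) → 0 H
  atom 14: C, bond orders sum to 2 (valence 4) → 2 H
  atom 15: C, bond orders sum to 2 (valence 4) → 2 H
  atom 16: C, bond orders sum to 2 (valence 4) → 2 H
  atom 17: C, bond orders sum to 2 (valence 4) → 2 H
  atom 18: C, bond orders sum to 3 (valence 4) → 1 H
  atom 19: S, bond orders sum to 1 (valence 2) → 1 H
  atom 20: C, bond orders sum to 1 (valence 4) → 3 H
Total hydrogens: 30.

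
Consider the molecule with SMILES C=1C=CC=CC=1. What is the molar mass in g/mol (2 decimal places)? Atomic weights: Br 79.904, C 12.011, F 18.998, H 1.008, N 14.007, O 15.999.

78.11 g/mol

First, the molecular formula is C6H6 (counting implicit H from valence).
  C: 6 × 12.011 = 72.066
  H: 6 × 1.008 = 6.048
Sum: 6×12.011 + 6×1.008 = 78.114 → 78.11 g/mol.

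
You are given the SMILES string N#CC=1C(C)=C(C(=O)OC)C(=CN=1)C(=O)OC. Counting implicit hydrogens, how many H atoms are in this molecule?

Walk through each heavy atom and fill implicit hydrogens from standard valence (C 4, N 3, O 2, S 2, halogen 1):
  atom 1: N, bond orders sum to 3 (valence 3) → 0 H
  atom 2: C, bond orders sum to 4 (valence 4) → 0 H
  atom 3: C, bond orders sum to 4 (valence 4) → 0 H
  atom 4: C, bond orders sum to 4 (valence 4) → 0 H
  atom 5: C, bond orders sum to 1 (valence 4) → 3 H
  atom 6: C, bond orders sum to 4 (valence 4) → 0 H
  atom 7: C, bond orders sum to 4 (valence 4) → 0 H
  atom 8: O, bond orders sum to 2 (valence 2) → 0 H
  atom 9: O, bond orders sum to 2 (valence 2) → 0 H
  atom 10: C, bond orders sum to 1 (valence 4) → 3 H
  atom 11: C, bond orders sum to 4 (valence 4) → 0 H
  atom 12: C, bond orders sum to 3 (valence 4) → 1 H
  atom 13: N, bond orders sum to 3 (valence 3) → 0 H
  atom 14: C, bond orders sum to 4 (valence 4) → 0 H
  atom 15: O, bond orders sum to 2 (valence 2) → 0 H
  atom 16: O, bond orders sum to 2 (valence 2) → 0 H
  atom 17: C, bond orders sum to 1 (valence 4) → 3 H
Total hydrogens: 10.

10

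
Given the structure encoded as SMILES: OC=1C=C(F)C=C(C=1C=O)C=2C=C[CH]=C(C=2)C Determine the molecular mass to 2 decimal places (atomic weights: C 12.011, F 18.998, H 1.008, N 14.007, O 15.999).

First, the molecular formula is C14H11FO2 (counting implicit H from valence).
  C: 14 × 12.011 = 168.154
  F: 1 × 18.998 = 18.998
  H: 11 × 1.008 = 11.088
  O: 2 × 15.999 = 31.998
Sum: 14×12.011 + 1×18.998 + 11×1.008 + 2×15.999 = 230.238 → 230.24 g/mol.

230.24 g/mol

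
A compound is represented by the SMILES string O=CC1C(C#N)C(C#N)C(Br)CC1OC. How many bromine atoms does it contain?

Scan the SMILES for Br atoms (remember two-letter symbols like Cl and Br are single atoms).
Bromine count: 1.

1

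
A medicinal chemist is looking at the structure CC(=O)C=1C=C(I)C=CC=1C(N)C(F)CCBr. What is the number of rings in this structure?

1

In SMILES, each pair of matching ring-closure digits denotes one ring-closing bond; the number of such bonds equals the number of independent rings.
Ring-closure bonds here: 1.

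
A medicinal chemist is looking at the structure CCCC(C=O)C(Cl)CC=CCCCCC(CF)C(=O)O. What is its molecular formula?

C16H26ClFO3

Walk through each heavy atom and fill implicit hydrogens from standard valence (C 4, N 3, O 2, S 2, halogen 1):
  atom 1: C, bond orders sum to 1 (valence 4) → 3 H
  atom 2: C, bond orders sum to 2 (valence 4) → 2 H
  atom 3: C, bond orders sum to 2 (valence 4) → 2 H
  atom 4: C, bond orders sum to 3 (valence 4) → 1 H
  atom 5: C, bond orders sum to 3 (valence 4) → 1 H
  atom 6: O, bond orders sum to 2 (valence 2) → 0 H
  atom 7: C, bond orders sum to 3 (valence 4) → 1 H
  atom 8: Cl (halogen, monovalent) → 0 H
  atom 9: C, bond orders sum to 2 (valence 4) → 2 H
  atom 10: C, bond orders sum to 3 (valence 4) → 1 H
  atom 11: C, bond orders sum to 3 (valence 4) → 1 H
  atom 12: C, bond orders sum to 2 (valence 4) → 2 H
  atom 13: C, bond orders sum to 2 (valence 4) → 2 H
  atom 14: C, bond orders sum to 2 (valence 4) → 2 H
  atom 15: C, bond orders sum to 2 (valence 4) → 2 H
  atom 16: C, bond orders sum to 3 (valence 4) → 1 H
  atom 17: C, bond orders sum to 2 (valence 4) → 2 H
  atom 18: F (halogen, monovalent) → 0 H
  atom 19: C, bond orders sum to 4 (valence 4) → 0 H
  atom 20: O, bond orders sum to 2 (valence 2) → 0 H
  atom 21: O, bond orders sum to 1 (valence 2) → 1 H
Totals → C:16, H:26, Cl:1, F:1, O:3.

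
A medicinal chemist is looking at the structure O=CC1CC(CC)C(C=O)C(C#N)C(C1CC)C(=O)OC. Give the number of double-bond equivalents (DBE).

Degree of unsaturation = (number of rings) + (number of π bonds).
Ring closures in the SMILES: 1.
π bonds: 3 double bonds (each 1 DoU), 1 triple bond (each 2 DoU) → 5 DoU from unsaturation.
Total DoU = 1 + 5 = 6.

6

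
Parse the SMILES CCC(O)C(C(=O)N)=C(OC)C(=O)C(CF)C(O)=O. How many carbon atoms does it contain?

Count every carbon token in the SMILES (each C, including those in ring-closure positions and inside branches).
Carbon count: 11.

11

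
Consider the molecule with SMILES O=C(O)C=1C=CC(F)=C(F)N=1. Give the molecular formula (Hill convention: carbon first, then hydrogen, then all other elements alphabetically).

C6H3F2NO2

Walk through each heavy atom and fill implicit hydrogens from standard valence (C 4, N 3, O 2, S 2, halogen 1):
  atom 1: O, bond orders sum to 2 (valence 2) → 0 H
  atom 2: C, bond orders sum to 4 (valence 4) → 0 H
  atom 3: O, bond orders sum to 1 (valence 2) → 1 H
  atom 4: C, bond orders sum to 4 (valence 4) → 0 H
  atom 5: C, bond orders sum to 3 (valence 4) → 1 H
  atom 6: C, bond orders sum to 3 (valence 4) → 1 H
  atom 7: C, bond orders sum to 4 (valence 4) → 0 H
  atom 8: F (halogen, monovalent) → 0 H
  atom 9: C, bond orders sum to 4 (valence 4) → 0 H
  atom 10: F (halogen, monovalent) → 0 H
  atom 11: N, bond orders sum to 3 (valence 3) → 0 H
Totals → C:6, H:3, F:2, N:1, O:2.
In Hill order: C6H3F2NO2.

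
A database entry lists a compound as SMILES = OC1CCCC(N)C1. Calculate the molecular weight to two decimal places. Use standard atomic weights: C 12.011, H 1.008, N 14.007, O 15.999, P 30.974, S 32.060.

First, the molecular formula is C6H13NO (counting implicit H from valence).
  C: 6 × 12.011 = 72.066
  H: 13 × 1.008 = 13.104
  N: 1 × 14.007 = 14.007
  O: 1 × 15.999 = 15.999
Sum: 6×12.011 + 13×1.008 + 1×14.007 + 1×15.999 = 115.176 → 115.18 g/mol.

115.18 g/mol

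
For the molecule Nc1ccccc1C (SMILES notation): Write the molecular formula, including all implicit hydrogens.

C7H9N

Walk through each heavy atom and fill implicit hydrogens from standard valence (C 4, N 3, O 2, S 2, halogen 1); for lowercase aromatic atoms, an aromatic c carries 1 H when it has two neighbours and 0 H with three, and aromatic n carries 0 H:
  atom 1: N, bond orders sum to 1 (valence 3) → 2 H
  atom 2: aromatic c, 3 neighbours → 0 H
  atom 3: aromatic c, 2 neighbours → 1 H
  atom 4: aromatic c, 2 neighbours → 1 H
  atom 5: aromatic c, 2 neighbours → 1 H
  atom 6: aromatic c, 2 neighbours → 1 H
  atom 7: aromatic c, 3 neighbours → 0 H
  atom 8: C, bond orders sum to 1 (valence 4) → 3 H
Totals → C:7, H:9, N:1.
In Hill order: C7H9N.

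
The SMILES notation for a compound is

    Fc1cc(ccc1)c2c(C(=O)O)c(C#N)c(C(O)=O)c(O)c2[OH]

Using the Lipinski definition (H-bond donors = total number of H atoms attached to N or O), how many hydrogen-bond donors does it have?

4

Donors: find every N or O and count the H atoms it carries.
  atom 11 (O): bond orders sum to 2 → 0 H
  atom 12 (O): bond orders sum to 1 → 1 H
  atom 15 (N): bond orders sum to 3 → 0 H
  atom 18 (O): bond orders sum to 1 → 1 H
  atom 19 (O): bond orders sum to 2 → 0 H
  atom 21 (O): bond orders sum to 1 → 1 H
  atom 23 (O): bond orders sum to 1 → 1 H
Lipinski HBD = 4.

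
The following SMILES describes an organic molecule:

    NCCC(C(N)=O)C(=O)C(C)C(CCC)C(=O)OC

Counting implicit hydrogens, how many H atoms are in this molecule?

24

Walk through each heavy atom and fill implicit hydrogens from standard valence (C 4, N 3, O 2, S 2, halogen 1):
  atom 1: N, bond orders sum to 1 (valence 3) → 2 H
  atom 2: C, bond orders sum to 2 (valence 4) → 2 H
  atom 3: C, bond orders sum to 2 (valence 4) → 2 H
  atom 4: C, bond orders sum to 3 (valence 4) → 1 H
  atom 5: C, bond orders sum to 4 (valence 4) → 0 H
  atom 6: N, bond orders sum to 1 (valence 3) → 2 H
  atom 7: O, bond orders sum to 2 (valence 2) → 0 H
  atom 8: C, bond orders sum to 4 (valence 4) → 0 H
  atom 9: O, bond orders sum to 2 (valence 2) → 0 H
  atom 10: C, bond orders sum to 3 (valence 4) → 1 H
  atom 11: C, bond orders sum to 1 (valence 4) → 3 H
  atom 12: C, bond orders sum to 3 (valence 4) → 1 H
  atom 13: C, bond orders sum to 2 (valence 4) → 2 H
  atom 14: C, bond orders sum to 2 (valence 4) → 2 H
  atom 15: C, bond orders sum to 1 (valence 4) → 3 H
  atom 16: C, bond orders sum to 4 (valence 4) → 0 H
  atom 17: O, bond orders sum to 2 (valence 2) → 0 H
  atom 18: O, bond orders sum to 2 (valence 2) → 0 H
  atom 19: C, bond orders sum to 1 (valence 4) → 3 H
Total hydrogens: 24.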